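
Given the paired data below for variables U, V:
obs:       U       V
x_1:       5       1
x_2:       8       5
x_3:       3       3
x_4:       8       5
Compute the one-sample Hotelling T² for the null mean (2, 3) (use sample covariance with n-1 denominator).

Step 1 — sample mean vector:
  mean(U) = (5 + 8 + 3 + 8) / 4 = 24/4 = 6
  mean(V) = (1 + 5 + 3 + 5) / 4 = 14/4 = 3.5
  x̄ = (6, 3.5),  deviation x̄ - mu_0 = (6, 3.5) - (2, 3) = (4, 0.5).

Step 2 — sample covariance matrix, S[i,j] = (1/(n-1)) · Σ_k (x_{k,i} - mean_i) · (x_{k,j} - mean_j), divisor n-1 = 3:
  S[U,U] = ((-1)·(-1) + (2)·(2) + (-3)·(-3) + (2)·(2)) / 3 = 18/3 = 6
  S[U,V] = ((-1)·(-2.5) + (2)·(1.5) + (-3)·(-0.5) + (2)·(1.5)) / 3 = 10/3 = 3.3333
  S[V,V] = ((-2.5)·(-2.5) + (1.5)·(1.5) + (-0.5)·(-0.5) + (1.5)·(1.5)) / 3 = 11/3 = 3.6667
  S = [[6, 3.3333],
 [3.3333, 3.6667]].

Step 3 — invert S. det(S) = 6·3.6667 - (3.3333)² = 10.8889.
  S^{-1} = (1/det) · [[d, -b], [-b, a]] = [[0.3367, -0.3061],
 [-0.3061, 0.551]].

Step 4 — quadratic form (x̄ - mu_0)^T · S^{-1} · (x̄ - mu_0):
  S^{-1} · (x̄ - mu_0) = (1.1939, -0.949),
  (x̄ - mu_0)^T · [...] = (4)·(1.1939) + (0.5)·(-0.949) = 4.301.

Step 5 — scale by n: T² = 4 · 4.301 = 17.2041.

T² ≈ 17.2041


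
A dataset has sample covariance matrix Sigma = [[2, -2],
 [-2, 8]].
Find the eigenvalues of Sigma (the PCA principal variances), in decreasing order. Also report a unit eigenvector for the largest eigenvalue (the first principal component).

Step 1 — characteristic polynomial of 2×2 Sigma:
  det(Sigma - λI) = λ² - trace · λ + det = 0.
  trace = 2 + 8 = 10, det = 2·8 - (-2)² = 12.
Step 2 — discriminant:
  Δ = trace² - 4·det = 100 - 48 = 52.
Step 3 — eigenvalues:
  λ = (trace ± √Δ)/2 = (10 ± 7.2111)/2,
  λ_1 = 8.6056,  λ_2 = 1.3944.

Step 4 — unit eigenvector for λ_1: solve (Sigma - λ_1 I)v = 0. First row:
  (2 - 8.6056)·v_x + (-2)·v_y = 0, i.e. (-6.6056)·v_x + (-2)·v_y = 0,
  so v ∝ (b, λ_1 - a) = (-2, 6.6056); multiply by -1 so the first entry is positive: u = (2, -6.6056).
  ||u|| = √((2)² + (-6.6056)²) = √(47.6333) ≈ 6.9017,
  v_1 = u/||u|| ≈ (0.2898, -0.9571) (||v_1|| = 1).

λ_1 = 8.6056,  λ_2 = 1.3944;  v_1 ≈ (0.2898, -0.9571)


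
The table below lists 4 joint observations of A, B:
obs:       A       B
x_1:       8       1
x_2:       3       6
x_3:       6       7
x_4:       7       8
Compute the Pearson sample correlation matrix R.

Step 1 — column means:
  mean(A) = (8 + 3 + 6 + 7) / 4 = 24/4 = 6
  mean(B) = (1 + 6 + 7 + 8) / 4 = 22/4 = 5.5

Step 2 — sample variances and covariances s[i,j] = (1/(n-1)) · Σ_k (x_{k,i} - mean_i) · (x_{k,j} - mean_j), with n-1 = 3:
  s[A,A] = ((2)·(2) + (-3)·(-3) + (0)·(0) + (1)·(1)) / 3 = 14/3 = 4.6667
  s[A,B] = ((2)·(-4.5) + (-3)·(0.5) + (0)·(1.5) + (1)·(2.5)) / 3 = -8/3 = -2.6667
  s[B,B] = ((-4.5)·(-4.5) + (0.5)·(0.5) + (1.5)·(1.5) + (2.5)·(2.5)) / 3 = 29/3 = 9.6667
  Sample standard deviations s_i = √(s[i,i]):
  s(A) = √(4.6667) = 2.1602
  s(B) = √(9.6667) = 3.1091

Step 3 — r_{ij} = s_{ij} / (s_i · s_j):
  r[A,A] = 1 (diagonal).
  r[A,B] = -2.6667 / (2.1602 · 3.1091) = -2.6667 / 6.7165 = -0.397
  r[B,B] = 1 (diagonal).

R is symmetric with unit diagonal. Assembling:

R = [[1, -0.397],
 [-0.397, 1]]


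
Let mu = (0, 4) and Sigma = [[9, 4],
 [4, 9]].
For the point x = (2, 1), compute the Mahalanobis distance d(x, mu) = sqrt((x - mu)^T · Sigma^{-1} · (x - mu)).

Step 1 — centre the observation: (x - mu) = (2, -3).

Step 2 — invert Sigma. det(Sigma) = 9·9 - (4)² = 65.
  Sigma^{-1} = (1/det) · [[d, -b], [-b, a]] = [[0.1385, -0.0615],
 [-0.0615, 0.1385]].

Step 3 — form the quadratic (x - mu)^T · Sigma^{-1} · (x - mu):
  Sigma^{-1} · (x - mu) = (0.4615, -0.5385).
  (x - mu)^T · [Sigma^{-1} · (x - mu)] = (2)·(0.4615) + (-3)·(-0.5385) = 2.5385.

Step 4 — take square root: d = √(2.5385) ≈ 1.5933.

d(x, mu) = √(2.5385) ≈ 1.5933


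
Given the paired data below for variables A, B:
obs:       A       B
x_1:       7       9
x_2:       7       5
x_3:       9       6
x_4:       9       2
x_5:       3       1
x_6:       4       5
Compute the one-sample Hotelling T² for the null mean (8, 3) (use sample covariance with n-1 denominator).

Step 1 — sample mean vector:
  mean(A) = (7 + 7 + 9 + 9 + 3 + 4) / 6 = 39/6 = 6.5
  mean(B) = (9 + 5 + 6 + 2 + 1 + 5) / 6 = 28/6 = 4.6667
  x̄ = (6.5, 4.6667),  deviation x̄ - mu_0 = (6.5, 4.6667) - (8, 3) = (-1.5, 1.6667).

Step 2 — sample covariance matrix, S[i,j] = (1/(n-1)) · Σ_k (x_{k,i} - mean_i) · (x_{k,j} - mean_j), divisor n-1 = 5:
  S[A,A] = ((0.5)·(0.5) + (0.5)·(0.5) + (2.5)·(2.5) + (2.5)·(2.5) + (-3.5)·(-3.5) + (-2.5)·(-2.5)) / 5 = 31.5/5 = 6.3
  S[A,B] = ((0.5)·(4.3333) + (0.5)·(0.3333) + (2.5)·(1.3333) + (2.5)·(-2.6667) + (-3.5)·(-3.6667) + (-2.5)·(0.3333)) / 5 = 11/5 = 2.2
  S[B,B] = ((4.3333)·(4.3333) + (0.3333)·(0.3333) + (1.3333)·(1.3333) + (-2.6667)·(-2.6667) + (-3.6667)·(-3.6667) + (0.3333)·(0.3333)) / 5 = 41.3333/5 = 8.2667
  S = [[6.3, 2.2],
 [2.2, 8.2667]].

Step 3 — invert S. det(S) = 6.3·8.2667 - (2.2)² = 47.24.
  S^{-1} = (1/det) · [[d, -b], [-b, a]] = [[0.175, -0.0466],
 [-0.0466, 0.1334]].

Step 4 — quadratic form (x̄ - mu_0)^T · S^{-1} · (x̄ - mu_0):
  S^{-1} · (x̄ - mu_0) = (-0.3401, 0.2921),
  (x̄ - mu_0)^T · [...] = (-1.5)·(-0.3401) + (1.6667)·(0.2921) = 0.997.

Step 5 — scale by n: T² = 6 · 0.997 = 5.9822.

T² ≈ 5.9822


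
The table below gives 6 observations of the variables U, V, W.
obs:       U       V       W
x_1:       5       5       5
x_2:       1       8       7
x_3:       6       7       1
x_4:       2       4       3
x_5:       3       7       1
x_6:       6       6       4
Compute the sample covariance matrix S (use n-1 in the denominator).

Step 1 — column means:
  mean(U) = (5 + 1 + 6 + 2 + 3 + 6) / 6 = 23/6 = 3.8333
  mean(V) = (5 + 8 + 7 + 4 + 7 + 6) / 6 = 37/6 = 6.1667
  mean(W) = (5 + 7 + 1 + 3 + 1 + 4) / 6 = 21/6 = 3.5

Step 2 — sample covariance S[i,j] = (1/(n-1)) · Σ_k (x_{k,i} - mean_i) · (x_{k,j} - mean_j), with n-1 = 5.
  S[U,U] = ((1.1667)·(1.1667) + (-2.8333)·(-2.8333) + (2.1667)·(2.1667) + (-1.8333)·(-1.8333) + (-0.8333)·(-0.8333) + (2.1667)·(2.1667)) / 5 = 22.8333/5 = 4.5667
  S[U,V] = ((1.1667)·(-1.1667) + (-2.8333)·(1.8333) + (2.1667)·(0.8333) + (-1.8333)·(-2.1667) + (-0.8333)·(0.8333) + (2.1667)·(-0.1667)) / 5 = -1.8333/5 = -0.3667
  S[U,W] = ((1.1667)·(1.5) + (-2.8333)·(3.5) + (2.1667)·(-2.5) + (-1.8333)·(-0.5) + (-0.8333)·(-2.5) + (2.1667)·(0.5)) / 5 = -9.5/5 = -1.9
  S[V,V] = ((-1.1667)·(-1.1667) + (1.8333)·(1.8333) + (0.8333)·(0.8333) + (-2.1667)·(-2.1667) + (0.8333)·(0.8333) + (-0.1667)·(-0.1667)) / 5 = 10.8333/5 = 2.1667
  S[V,W] = ((-1.1667)·(1.5) + (1.8333)·(3.5) + (0.8333)·(-2.5) + (-2.1667)·(-0.5) + (0.8333)·(-2.5) + (-0.1667)·(0.5)) / 5 = 1.5/5 = 0.3
  S[W,W] = ((1.5)·(1.5) + (3.5)·(3.5) + (-2.5)·(-2.5) + (-0.5)·(-0.5) + (-2.5)·(-2.5) + (0.5)·(0.5)) / 5 = 27.5/5 = 5.5

S is symmetric (S[j,i] = S[i,j]). Assembling:

S = [[4.5667, -0.3667, -1.9],
 [-0.3667, 2.1667, 0.3],
 [-1.9, 0.3, 5.5]]


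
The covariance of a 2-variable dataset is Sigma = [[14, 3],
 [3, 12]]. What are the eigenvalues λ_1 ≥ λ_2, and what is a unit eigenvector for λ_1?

Step 1 — characteristic polynomial of 2×2 Sigma:
  det(Sigma - λI) = λ² - trace · λ + det = 0.
  trace = 14 + 12 = 26, det = 14·12 - (3)² = 159.
Step 2 — discriminant:
  Δ = trace² - 4·det = 676 - 636 = 40.
Step 3 — eigenvalues:
  λ = (trace ± √Δ)/2 = (26 ± 6.3246)/2,
  λ_1 = 16.1623,  λ_2 = 9.8377.

Step 4 — unit eigenvector for λ_1: solve (Sigma - λ_1 I)v = 0. First row:
  (14 - 16.1623)·v_x + (3)·v_y = 0, i.e. (-2.1623)·v_x + (3)·v_y = 0,
  so v ∝ (b, λ_1 - a) = (3, 2.1623) = u.
  ||u|| = √((3)² + (2.1623)²) = √(13.6754) ≈ 3.698,
  v_1 = u/||u|| ≈ (0.8112, 0.5847) (||v_1|| = 1).

λ_1 = 16.1623,  λ_2 = 9.8377;  v_1 ≈ (0.8112, 0.5847)


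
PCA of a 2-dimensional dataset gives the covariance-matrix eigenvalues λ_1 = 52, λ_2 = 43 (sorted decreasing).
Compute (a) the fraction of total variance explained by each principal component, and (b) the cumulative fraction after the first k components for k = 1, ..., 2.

Step 1 — total variance = trace(Sigma) = Σ λ_i = 52 + 43 = 95.

Step 2 — fraction explained by component i = λ_i / Σ λ:
  PC1: 52/95 = 0.5474
  PC2: 43/95 = 0.4526

Step 3 — cumulative fraction after k components = (λ_1 + ... + λ_k) / Σ λ:
  k = 1: 52/95 = 0.5474
  k = 2: (52 + 43)/95 = 95/95 = 1

Summary (fraction, with percent):

explained: PC1 0.5474 (54.74%), PC2 0.4526 (45.26%);  cumulative: 0.5474, 1


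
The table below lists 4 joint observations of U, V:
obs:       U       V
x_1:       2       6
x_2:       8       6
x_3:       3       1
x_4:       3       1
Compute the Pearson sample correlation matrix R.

Step 1 — column means:
  mean(U) = (2 + 8 + 3 + 3) / 4 = 16/4 = 4
  mean(V) = (6 + 6 + 1 + 1) / 4 = 14/4 = 3.5

Step 2 — sample variances and covariances s[i,j] = (1/(n-1)) · Σ_k (x_{k,i} - mean_i) · (x_{k,j} - mean_j), with n-1 = 3:
  s[U,U] = ((-2)·(-2) + (4)·(4) + (-1)·(-1) + (-1)·(-1)) / 3 = 22/3 = 7.3333
  s[U,V] = ((-2)·(2.5) + (4)·(2.5) + (-1)·(-2.5) + (-1)·(-2.5)) / 3 = 10/3 = 3.3333
  s[V,V] = ((2.5)·(2.5) + (2.5)·(2.5) + (-2.5)·(-2.5) + (-2.5)·(-2.5)) / 3 = 25/3 = 8.3333
  Sample standard deviations s_i = √(s[i,i]):
  s(U) = √(7.3333) = 2.708
  s(V) = √(8.3333) = 2.8868

Step 3 — r_{ij} = s_{ij} / (s_i · s_j):
  r[U,U] = 1 (diagonal).
  r[U,V] = 3.3333 / (2.708 · 2.8868) = 3.3333 / 7.8174 = 0.4264
  r[V,V] = 1 (diagonal).

R is symmetric with unit diagonal. Assembling:

R = [[1, 0.4264],
 [0.4264, 1]]


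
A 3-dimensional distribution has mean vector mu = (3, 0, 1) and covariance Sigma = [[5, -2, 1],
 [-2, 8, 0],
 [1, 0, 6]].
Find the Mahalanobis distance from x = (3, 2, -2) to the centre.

Step 1 — centre the observation: (x - mu) = (0, 2, -3).

Step 2 — invert Sigma (cofactor / det for 3×3, or solve directly):
  Sigma^{-1} = [[0.2308, 0.0577, -0.0385],
 [0.0577, 0.1394, -0.0096],
 [-0.0385, -0.0096, 0.1731]].

Step 3 — form the quadratic (x - mu)^T · Sigma^{-1} · (x - mu):
  Sigma^{-1} · (x - mu) = (0.2308, 0.3077, -0.5385).
  (x - mu)^T · [Sigma^{-1} · (x - mu)] = (0)·(0.2308) + (2)·(0.3077) + (-3)·(-0.5385) = 2.2308.

Step 4 — take square root: d = √(2.2308) ≈ 1.4936.

d(x, mu) = √(2.2308) ≈ 1.4936


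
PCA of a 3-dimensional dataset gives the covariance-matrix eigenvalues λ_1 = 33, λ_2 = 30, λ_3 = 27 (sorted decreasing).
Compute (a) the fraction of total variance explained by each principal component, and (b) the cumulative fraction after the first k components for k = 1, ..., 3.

Step 1 — total variance = trace(Sigma) = Σ λ_i = 33 + 30 + 27 = 90.

Step 2 — fraction explained by component i = λ_i / Σ λ:
  PC1: 33/90 = 0.3667
  PC2: 30/90 = 0.3333
  PC3: 27/90 = 0.3

Step 3 — cumulative fraction after k components = (λ_1 + ... + λ_k) / Σ λ:
  k = 1: 33/90 = 0.3667
  k = 2: (33 + 30)/90 = 63/90 = 0.7
  k = 3: (33 + 30 + 27)/90 = 90/90 = 1

Summary (fraction, with percent):

explained: PC1 0.3667 (36.67%), PC2 0.3333 (33.33%), PC3 0.3 (30%);  cumulative: 0.3667, 0.7, 1


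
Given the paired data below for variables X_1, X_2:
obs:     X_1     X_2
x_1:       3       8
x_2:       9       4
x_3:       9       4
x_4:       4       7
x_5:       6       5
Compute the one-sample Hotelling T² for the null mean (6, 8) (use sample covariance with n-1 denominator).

Step 1 — sample mean vector:
  mean(X_1) = (3 + 9 + 9 + 4 + 6) / 5 = 31/5 = 6.2
  mean(X_2) = (8 + 4 + 4 + 7 + 5) / 5 = 28/5 = 5.6
  x̄ = (6.2, 5.6),  deviation x̄ - mu_0 = (6.2, 5.6) - (6, 8) = (0.2, -2.4).

Step 2 — sample covariance matrix, S[i,j] = (1/(n-1)) · Σ_k (x_{k,i} - mean_i) · (x_{k,j} - mean_j), divisor n-1 = 4:
  S[X_1,X_1] = ((-3.2)·(-3.2) + (2.8)·(2.8) + (2.8)·(2.8) + (-2.2)·(-2.2) + (-0.2)·(-0.2)) / 4 = 30.8/4 = 7.7
  S[X_1,X_2] = ((-3.2)·(2.4) + (2.8)·(-1.6) + (2.8)·(-1.6) + (-2.2)·(1.4) + (-0.2)·(-0.6)) / 4 = -19.6/4 = -4.9
  S[X_2,X_2] = ((2.4)·(2.4) + (-1.6)·(-1.6) + (-1.6)·(-1.6) + (1.4)·(1.4) + (-0.6)·(-0.6)) / 4 = 13.2/4 = 3.3
  S = [[7.7, -4.9],
 [-4.9, 3.3]].

Step 3 — invert S. det(S) = 7.7·3.3 - (-4.9)² = 1.4.
  S^{-1} = (1/det) · [[d, -b], [-b, a]] = [[2.3571, 3.5],
 [3.5, 5.5]].

Step 4 — quadratic form (x̄ - mu_0)^T · S^{-1} · (x̄ - mu_0):
  S^{-1} · (x̄ - mu_0) = (-7.9286, -12.5),
  (x̄ - mu_0)^T · [...] = (0.2)·(-7.9286) + (-2.4)·(-12.5) = 28.4143.

Step 5 — scale by n: T² = 5 · 28.4143 = 142.0714.

T² ≈ 142.0714


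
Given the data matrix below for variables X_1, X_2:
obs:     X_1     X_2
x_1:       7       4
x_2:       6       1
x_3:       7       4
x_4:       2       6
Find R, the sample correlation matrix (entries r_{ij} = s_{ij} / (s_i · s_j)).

Step 1 — column means:
  mean(X_1) = (7 + 6 + 7 + 2) / 4 = 22/4 = 5.5
  mean(X_2) = (4 + 1 + 4 + 6) / 4 = 15/4 = 3.75

Step 2 — sample variances and covariances s[i,j] = (1/(n-1)) · Σ_k (x_{k,i} - mean_i) · (x_{k,j} - mean_j), with n-1 = 3:
  s[X_1,X_1] = ((1.5)·(1.5) + (0.5)·(0.5) + (1.5)·(1.5) + (-3.5)·(-3.5)) / 3 = 17/3 = 5.6667
  s[X_1,X_2] = ((1.5)·(0.25) + (0.5)·(-2.75) + (1.5)·(0.25) + (-3.5)·(2.25)) / 3 = -8.5/3 = -2.8333
  s[X_2,X_2] = ((0.25)·(0.25) + (-2.75)·(-2.75) + (0.25)·(0.25) + (2.25)·(2.25)) / 3 = 12.75/3 = 4.25
  Sample standard deviations s_i = √(s[i,i]):
  s(X_1) = √(5.6667) = 2.3805
  s(X_2) = √(4.25) = 2.0616

Step 3 — r_{ij} = s_{ij} / (s_i · s_j):
  r[X_1,X_1] = 1 (diagonal).
  r[X_1,X_2] = -2.8333 / (2.3805 · 2.0616) = -2.8333 / 4.9075 = -0.5774
  r[X_2,X_2] = 1 (diagonal).

R is symmetric with unit diagonal. Assembling:

R = [[1, -0.5774],
 [-0.5774, 1]]


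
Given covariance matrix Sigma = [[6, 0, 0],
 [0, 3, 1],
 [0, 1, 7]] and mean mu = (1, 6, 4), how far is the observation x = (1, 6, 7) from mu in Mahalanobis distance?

Step 1 — centre the observation: (x - mu) = (0, 0, 3).

Step 2 — invert Sigma (cofactor / det for 3×3, or solve directly):
  Sigma^{-1} = [[0.1667, 0, 0],
 [0, 0.35, -0.05],
 [0, -0.05, 0.15]].

Step 3 — form the quadratic (x - mu)^T · Sigma^{-1} · (x - mu):
  Sigma^{-1} · (x - mu) = (0, -0.15, 0.45).
  (x - mu)^T · [Sigma^{-1} · (x - mu)] = (0)·(0) + (0)·(-0.15) + (3)·(0.45) = 1.35.

Step 4 — take square root: d = √(1.35) ≈ 1.1619.

d(x, mu) = √(1.35) ≈ 1.1619


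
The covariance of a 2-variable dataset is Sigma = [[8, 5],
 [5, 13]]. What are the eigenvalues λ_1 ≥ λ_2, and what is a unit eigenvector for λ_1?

Step 1 — characteristic polynomial of 2×2 Sigma:
  det(Sigma - λI) = λ² - trace · λ + det = 0.
  trace = 8 + 13 = 21, det = 8·13 - (5)² = 79.
Step 2 — discriminant:
  Δ = trace² - 4·det = 441 - 316 = 125.
Step 3 — eigenvalues:
  λ = (trace ± √Δ)/2 = (21 ± 11.1803)/2,
  λ_1 = 16.0902,  λ_2 = 4.9098.

Step 4 — unit eigenvector for λ_1: solve (Sigma - λ_1 I)v = 0. First row:
  (8 - 16.0902)·v_x + (5)·v_y = 0, i.e. (-8.0902)·v_x + (5)·v_y = 0,
  so v ∝ (b, λ_1 - a) = (5, 8.0902) = u.
  ||u|| = √((5)² + (8.0902)²) = √(90.4508) ≈ 9.5106,
  v_1 = u/||u|| ≈ (0.5257, 0.8507) (||v_1|| = 1).

λ_1 = 16.0902,  λ_2 = 4.9098;  v_1 ≈ (0.5257, 0.8507)


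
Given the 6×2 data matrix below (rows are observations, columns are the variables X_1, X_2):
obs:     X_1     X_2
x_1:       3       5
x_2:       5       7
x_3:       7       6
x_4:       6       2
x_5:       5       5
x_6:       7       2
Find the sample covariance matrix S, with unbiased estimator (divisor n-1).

Step 1 — column means:
  mean(X_1) = (3 + 5 + 7 + 6 + 5 + 7) / 6 = 33/6 = 5.5
  mean(X_2) = (5 + 7 + 6 + 2 + 5 + 2) / 6 = 27/6 = 4.5

Step 2 — sample covariance S[i,j] = (1/(n-1)) · Σ_k (x_{k,i} - mean_i) · (x_{k,j} - mean_j), with n-1 = 5.
  S[X_1,X_1] = ((-2.5)·(-2.5) + (-0.5)·(-0.5) + (1.5)·(1.5) + (0.5)·(0.5) + (-0.5)·(-0.5) + (1.5)·(1.5)) / 5 = 11.5/5 = 2.3
  S[X_1,X_2] = ((-2.5)·(0.5) + (-0.5)·(2.5) + (1.5)·(1.5) + (0.5)·(-2.5) + (-0.5)·(0.5) + (1.5)·(-2.5)) / 5 = -5.5/5 = -1.1
  S[X_2,X_2] = ((0.5)·(0.5) + (2.5)·(2.5) + (1.5)·(1.5) + (-2.5)·(-2.5) + (0.5)·(0.5) + (-2.5)·(-2.5)) / 5 = 21.5/5 = 4.3

S is symmetric (S[j,i] = S[i,j]). Assembling:

S = [[2.3, -1.1],
 [-1.1, 4.3]]


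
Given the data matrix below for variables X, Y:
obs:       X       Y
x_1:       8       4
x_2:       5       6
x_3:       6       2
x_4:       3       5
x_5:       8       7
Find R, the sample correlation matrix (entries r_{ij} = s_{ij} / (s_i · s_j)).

Step 1 — column means:
  mean(X) = (8 + 5 + 6 + 3 + 8) / 5 = 30/5 = 6
  mean(Y) = (4 + 6 + 2 + 5 + 7) / 5 = 24/5 = 4.8

Step 2 — sample variances and covariances s[i,j] = (1/(n-1)) · Σ_k (x_{k,i} - mean_i) · (x_{k,j} - mean_j), with n-1 = 4:
  s[X,X] = ((2)·(2) + (-1)·(-1) + (0)·(0) + (-3)·(-3) + (2)·(2)) / 4 = 18/4 = 4.5
  s[X,Y] = ((2)·(-0.8) + (-1)·(1.2) + (0)·(-2.8) + (-3)·(0.2) + (2)·(2.2)) / 4 = 1/4 = 0.25
  s[Y,Y] = ((-0.8)·(-0.8) + (1.2)·(1.2) + (-2.8)·(-2.8) + (0.2)·(0.2) + (2.2)·(2.2)) / 4 = 14.8/4 = 3.7
  Sample standard deviations s_i = √(s[i,i]):
  s(X) = √(4.5) = 2.1213
  s(Y) = √(3.7) = 1.9235

Step 3 — r_{ij} = s_{ij} / (s_i · s_j):
  r[X,X] = 1 (diagonal).
  r[X,Y] = 0.25 / (2.1213 · 1.9235) = 0.25 / 4.0804 = 0.0613
  r[Y,Y] = 1 (diagonal).

R is symmetric with unit diagonal. Assembling:

R = [[1, 0.0613],
 [0.0613, 1]]


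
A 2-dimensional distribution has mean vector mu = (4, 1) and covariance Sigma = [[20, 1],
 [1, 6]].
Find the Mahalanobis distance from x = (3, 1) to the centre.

Step 1 — centre the observation: (x - mu) = (-1, 0).

Step 2 — invert Sigma. det(Sigma) = 20·6 - (1)² = 119.
  Sigma^{-1} = (1/det) · [[d, -b], [-b, a]] = [[0.0504, -0.0084],
 [-0.0084, 0.1681]].

Step 3 — form the quadratic (x - mu)^T · Sigma^{-1} · (x - mu):
  Sigma^{-1} · (x - mu) = (-0.0504, 0.0084).
  (x - mu)^T · [Sigma^{-1} · (x - mu)] = (-1)·(-0.0504) + (0)·(0.0084) = 0.0504.

Step 4 — take square root: d = √(0.0504) ≈ 0.2245.

d(x, mu) = √(0.0504) ≈ 0.2245


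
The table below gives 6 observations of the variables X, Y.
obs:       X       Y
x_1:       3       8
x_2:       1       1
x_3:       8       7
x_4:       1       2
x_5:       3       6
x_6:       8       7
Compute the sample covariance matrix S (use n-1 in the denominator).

Step 1 — column means:
  mean(X) = (3 + 1 + 8 + 1 + 3 + 8) / 6 = 24/6 = 4
  mean(Y) = (8 + 1 + 7 + 2 + 6 + 7) / 6 = 31/6 = 5.1667

Step 2 — sample covariance S[i,j] = (1/(n-1)) · Σ_k (x_{k,i} - mean_i) · (x_{k,j} - mean_j), with n-1 = 5.
  S[X,X] = ((-1)·(-1) + (-3)·(-3) + (4)·(4) + (-3)·(-3) + (-1)·(-1) + (4)·(4)) / 5 = 52/5 = 10.4
  S[X,Y] = ((-1)·(2.8333) + (-3)·(-4.1667) + (4)·(1.8333) + (-3)·(-3.1667) + (-1)·(0.8333) + (4)·(1.8333)) / 5 = 33/5 = 6.6
  S[Y,Y] = ((2.8333)·(2.8333) + (-4.1667)·(-4.1667) + (1.8333)·(1.8333) + (-3.1667)·(-3.1667) + (0.8333)·(0.8333) + (1.8333)·(1.8333)) / 5 = 42.8333/5 = 8.5667

S is symmetric (S[j,i] = S[i,j]). Assembling:

S = [[10.4, 6.6],
 [6.6, 8.5667]]


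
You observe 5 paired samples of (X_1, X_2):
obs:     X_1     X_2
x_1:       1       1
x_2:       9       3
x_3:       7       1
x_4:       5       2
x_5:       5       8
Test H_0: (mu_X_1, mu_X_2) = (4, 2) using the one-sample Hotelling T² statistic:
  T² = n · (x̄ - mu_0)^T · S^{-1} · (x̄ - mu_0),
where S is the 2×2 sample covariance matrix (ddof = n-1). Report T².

Step 1 — sample mean vector:
  mean(X_1) = (1 + 9 + 7 + 5 + 5) / 5 = 27/5 = 5.4
  mean(X_2) = (1 + 3 + 1 + 2 + 8) / 5 = 15/5 = 3
  x̄ = (5.4, 3),  deviation x̄ - mu_0 = (5.4, 3) - (4, 2) = (1.4, 1).

Step 2 — sample covariance matrix, S[i,j] = (1/(n-1)) · Σ_k (x_{k,i} - mean_i) · (x_{k,j} - mean_j), divisor n-1 = 4:
  S[X_1,X_1] = ((-4.4)·(-4.4) + (3.6)·(3.6) + (1.6)·(1.6) + (-0.4)·(-0.4) + (-0.4)·(-0.4)) / 4 = 35.2/4 = 8.8
  S[X_1,X_2] = ((-4.4)·(-2) + (3.6)·(0) + (1.6)·(-2) + (-0.4)·(-1) + (-0.4)·(5)) / 4 = 4/4 = 1
  S[X_2,X_2] = ((-2)·(-2) + (0)·(0) + (-2)·(-2) + (-1)·(-1) + (5)·(5)) / 4 = 34/4 = 8.5
  S = [[8.8, 1],
 [1, 8.5]].

Step 3 — invert S. det(S) = 8.8·8.5 - (1)² = 73.8.
  S^{-1} = (1/det) · [[d, -b], [-b, a]] = [[0.1152, -0.0136],
 [-0.0136, 0.1192]].

Step 4 — quadratic form (x̄ - mu_0)^T · S^{-1} · (x̄ - mu_0):
  S^{-1} · (x̄ - mu_0) = (0.1477, 0.1003),
  (x̄ - mu_0)^T · [...] = (1.4)·(0.1477) + (1)·(0.1003) = 0.307.

Step 5 — scale by n: T² = 5 · 0.307 = 1.5352.

T² ≈ 1.5352


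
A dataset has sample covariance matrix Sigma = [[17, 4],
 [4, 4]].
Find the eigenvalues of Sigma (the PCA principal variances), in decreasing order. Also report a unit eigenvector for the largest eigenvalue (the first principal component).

Step 1 — characteristic polynomial of 2×2 Sigma:
  det(Sigma - λI) = λ² - trace · λ + det = 0.
  trace = 17 + 4 = 21, det = 17·4 - (4)² = 52.
Step 2 — discriminant:
  Δ = trace² - 4·det = 441 - 208 = 233.
Step 3 — eigenvalues:
  λ = (trace ± √Δ)/2 = (21 ± 15.2643)/2,
  λ_1 = 18.1322,  λ_2 = 2.8678.

Step 4 — unit eigenvector for λ_1: solve (Sigma - λ_1 I)v = 0. First row:
  (17 - 18.1322)·v_x + (4)·v_y = 0, i.e. (-1.1322)·v_x + (4)·v_y = 0,
  so v ∝ (b, λ_1 - a) = (4, 1.1322) = u.
  ||u|| = √((4)² + (1.1322)²) = √(17.2818) ≈ 4.1571,
  v_1 = u/||u|| ≈ (0.9622, 0.2723) (||v_1|| = 1).

λ_1 = 18.1322,  λ_2 = 2.8678;  v_1 ≈ (0.9622, 0.2723)


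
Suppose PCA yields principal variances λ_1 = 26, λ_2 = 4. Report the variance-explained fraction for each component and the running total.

Step 1 — total variance = trace(Sigma) = Σ λ_i = 26 + 4 = 30.

Step 2 — fraction explained by component i = λ_i / Σ λ:
  PC1: 26/30 = 0.8667
  PC2: 4/30 = 0.1333

Step 3 — cumulative fraction after k components = (λ_1 + ... + λ_k) / Σ λ:
  k = 1: 26/30 = 0.8667
  k = 2: (26 + 4)/30 = 30/30 = 1

Summary (fraction, with percent):

explained: PC1 0.8667 (86.67%), PC2 0.1333 (13.33%);  cumulative: 0.8667, 1


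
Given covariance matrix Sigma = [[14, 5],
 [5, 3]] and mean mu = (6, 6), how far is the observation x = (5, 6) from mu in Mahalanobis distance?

Step 1 — centre the observation: (x - mu) = (-1, 0).

Step 2 — invert Sigma. det(Sigma) = 14·3 - (5)² = 17.
  Sigma^{-1} = (1/det) · [[d, -b], [-b, a]] = [[0.1765, -0.2941],
 [-0.2941, 0.8235]].

Step 3 — form the quadratic (x - mu)^T · Sigma^{-1} · (x - mu):
  Sigma^{-1} · (x - mu) = (-0.1765, 0.2941).
  (x - mu)^T · [Sigma^{-1} · (x - mu)] = (-1)·(-0.1765) + (0)·(0.2941) = 0.1765.

Step 4 — take square root: d = √(0.1765) ≈ 0.4201.

d(x, mu) = √(0.1765) ≈ 0.4201


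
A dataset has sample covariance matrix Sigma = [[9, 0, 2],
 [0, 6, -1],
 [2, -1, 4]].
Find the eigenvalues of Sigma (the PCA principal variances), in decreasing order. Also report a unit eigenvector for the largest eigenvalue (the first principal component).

Step 1 — characteristic polynomial p(λ) = det(λI - Sigma) = λ³ - tr·λ² + c_1·λ - det, where tr = trace, c_1 = sum of the principal 2×2 minors, det = det(Sigma):
  tr = 9 + 6 + 4 = 19,
  c_1 = (9·6 - (0)²) + (9·4 - (2)²) + (6·4 - (-1)²) = 54 + 32 + 23 = 109,
  det = 9·(6·4 - (-1)²) - (0)·((0)·4 - (-1)·(2)) + (2)·((0)·(-1) - 6·(2)) = 9·(23) - (0)·(2) + (2)·(-12) = 183.
  So p(λ) = λ³ - 19λ² + 109λ - 183.
Step 2 — look for an integer root (rational root theorem: any rational root is an integer divisor of 183). Testing λ = 3:
  p(3) = 27 - 171 + 327 - 183 = 0  ✓
  Dividing out (λ - 3): p(λ) = (λ - 3)(λ² - 16λ + 61).
Step 3 — remaining eigenvalues from the quadratic λ² - 16λ + 61 = 0:
  Δ = 16² - 4·61 = 256 - 244 = 12,  λ = (16 ± √12)/2 = (16 ± 3.4641)/2 ≈ 9.7321 or 6.2679.
  Sorted: λ_1 = 9.7321,  λ_2 = 6.2679,  λ_3 = 3  (check: sum = 19 = tr ✓).

Step 4 — unit eigenvector for λ_1 ≈ 9.7321: v spans the null space of (Sigma - λ_1 I), whose rows are
  r_1 = (-0.7321, 0, 2),  r_2 = (0, -3.7321, -1),  r_3 = (2, -1, -5.7321).
  v is orthogonal to every row, so take v ∝ r_1 × r_2 = ((0)·(-1) - (2)·(-3.7321), (2)·(0) - (-0.7321)·(-1), (-0.7321)·(-3.7321) - (0)·(0)) ≈ (7.4641, -0.7321, 2.7321).
  Let u = (7.4641, -0.7321, 2.7321).
  ||u|| = √((7.4641)² + (-0.7321)² + (2.7321)²) = √(63.7128) ≈ 7.982,  v_1 = u/||u|| ≈ (0.9351, -0.0917, 0.3423) (||v_1|| = 1).

λ_1 = 9.7321,  λ_2 = 6.2679,  λ_3 = 3;  v_1 ≈ (0.9351, -0.0917, 0.3423)


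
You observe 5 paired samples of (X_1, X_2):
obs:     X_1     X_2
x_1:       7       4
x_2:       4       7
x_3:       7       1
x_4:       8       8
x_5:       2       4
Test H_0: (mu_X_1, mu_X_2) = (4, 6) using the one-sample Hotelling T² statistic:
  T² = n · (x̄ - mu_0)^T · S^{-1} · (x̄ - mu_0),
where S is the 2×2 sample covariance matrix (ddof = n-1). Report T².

Step 1 — sample mean vector:
  mean(X_1) = (7 + 4 + 7 + 8 + 2) / 5 = 28/5 = 5.6
  mean(X_2) = (4 + 7 + 1 + 8 + 4) / 5 = 24/5 = 4.8
  x̄ = (5.6, 4.8),  deviation x̄ - mu_0 = (5.6, 4.8) - (4, 6) = (1.6, -1.2).

Step 2 — sample covariance matrix, S[i,j] = (1/(n-1)) · Σ_k (x_{k,i} - mean_i) · (x_{k,j} - mean_j), divisor n-1 = 4:
  S[X_1,X_1] = ((1.4)·(1.4) + (-1.6)·(-1.6) + (1.4)·(1.4) + (2.4)·(2.4) + (-3.6)·(-3.6)) / 4 = 25.2/4 = 6.3
  S[X_1,X_2] = ((1.4)·(-0.8) + (-1.6)·(2.2) + (1.4)·(-3.8) + (2.4)·(3.2) + (-3.6)·(-0.8)) / 4 = 0.6/4 = 0.15
  S[X_2,X_2] = ((-0.8)·(-0.8) + (2.2)·(2.2) + (-3.8)·(-3.8) + (3.2)·(3.2) + (-0.8)·(-0.8)) / 4 = 30.8/4 = 7.7
  S = [[6.3, 0.15],
 [0.15, 7.7]].

Step 3 — invert S. det(S) = 6.3·7.7 - (0.15)² = 48.4875.
  S^{-1} = (1/det) · [[d, -b], [-b, a]] = [[0.1588, -0.0031],
 [-0.0031, 0.1299]].

Step 4 — quadratic form (x̄ - mu_0)^T · S^{-1} · (x̄ - mu_0):
  S^{-1} · (x̄ - mu_0) = (0.2578, -0.1609),
  (x̄ - mu_0)^T · [...] = (1.6)·(0.2578) + (-1.2)·(-0.1609) = 0.6055.

Step 5 — scale by n: T² = 5 · 0.6055 = 3.0276.

T² ≈ 3.0276


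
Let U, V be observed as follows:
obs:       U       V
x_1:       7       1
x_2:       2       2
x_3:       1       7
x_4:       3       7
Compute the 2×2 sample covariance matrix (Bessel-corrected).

Step 1 — column means:
  mean(U) = (7 + 2 + 1 + 3) / 4 = 13/4 = 3.25
  mean(V) = (1 + 2 + 7 + 7) / 4 = 17/4 = 4.25

Step 2 — sample covariance S[i,j] = (1/(n-1)) · Σ_k (x_{k,i} - mean_i) · (x_{k,j} - mean_j), with n-1 = 3.
  S[U,U] = ((3.75)·(3.75) + (-1.25)·(-1.25) + (-2.25)·(-2.25) + (-0.25)·(-0.25)) / 3 = 20.75/3 = 6.9167
  S[U,V] = ((3.75)·(-3.25) + (-1.25)·(-2.25) + (-2.25)·(2.75) + (-0.25)·(2.75)) / 3 = -16.25/3 = -5.4167
  S[V,V] = ((-3.25)·(-3.25) + (-2.25)·(-2.25) + (2.75)·(2.75) + (2.75)·(2.75)) / 3 = 30.75/3 = 10.25

S is symmetric (S[j,i] = S[i,j]). Assembling:

S = [[6.9167, -5.4167],
 [-5.4167, 10.25]]


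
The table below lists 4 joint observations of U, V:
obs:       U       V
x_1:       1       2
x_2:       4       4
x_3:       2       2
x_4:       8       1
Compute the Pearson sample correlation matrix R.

Step 1 — column means:
  mean(U) = (1 + 4 + 2 + 8) / 4 = 15/4 = 3.75
  mean(V) = (2 + 4 + 2 + 1) / 4 = 9/4 = 2.25

Step 2 — sample variances and covariances s[i,j] = (1/(n-1)) · Σ_k (x_{k,i} - mean_i) · (x_{k,j} - mean_j), with n-1 = 3:
  s[U,U] = ((-2.75)·(-2.75) + (0.25)·(0.25) + (-1.75)·(-1.75) + (4.25)·(4.25)) / 3 = 28.75/3 = 9.5833
  s[U,V] = ((-2.75)·(-0.25) + (0.25)·(1.75) + (-1.75)·(-0.25) + (4.25)·(-1.25)) / 3 = -3.75/3 = -1.25
  s[V,V] = ((-0.25)·(-0.25) + (1.75)·(1.75) + (-0.25)·(-0.25) + (-1.25)·(-1.25)) / 3 = 4.75/3 = 1.5833
  Sample standard deviations s_i = √(s[i,i]):
  s(U) = √(9.5833) = 3.0957
  s(V) = √(1.5833) = 1.2583

Step 3 — r_{ij} = s_{ij} / (s_i · s_j):
  r[U,U] = 1 (diagonal).
  r[U,V] = -1.25 / (3.0957 · 1.2583) = -1.25 / 3.8953 = -0.3209
  r[V,V] = 1 (diagonal).

R is symmetric with unit diagonal. Assembling:

R = [[1, -0.3209],
 [-0.3209, 1]]


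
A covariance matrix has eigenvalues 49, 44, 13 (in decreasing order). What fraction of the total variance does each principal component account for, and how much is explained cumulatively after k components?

Step 1 — total variance = trace(Sigma) = Σ λ_i = 49 + 44 + 13 = 106.

Step 2 — fraction explained by component i = λ_i / Σ λ:
  PC1: 49/106 = 0.4623
  PC2: 44/106 = 0.4151
  PC3: 13/106 = 0.1226

Step 3 — cumulative fraction after k components = (λ_1 + ... + λ_k) / Σ λ:
  k = 1: 49/106 = 0.4623
  k = 2: (49 + 44)/106 = 93/106 = 0.8774
  k = 3: (49 + 44 + 13)/106 = 106/106 = 1

Summary (fraction, with percent):

explained: PC1 0.4623 (46.23%), PC2 0.4151 (41.51%), PC3 0.1226 (12.26%);  cumulative: 0.4623, 0.8774, 1


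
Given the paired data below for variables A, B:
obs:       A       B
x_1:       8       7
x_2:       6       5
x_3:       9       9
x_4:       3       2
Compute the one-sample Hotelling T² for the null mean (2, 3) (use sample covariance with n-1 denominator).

Step 1 — sample mean vector:
  mean(A) = (8 + 6 + 9 + 3) / 4 = 26/4 = 6.5
  mean(B) = (7 + 5 + 9 + 2) / 4 = 23/4 = 5.75
  x̄ = (6.5, 5.75),  deviation x̄ - mu_0 = (6.5, 5.75) - (2, 3) = (4.5, 2.75).

Step 2 — sample covariance matrix, S[i,j] = (1/(n-1)) · Σ_k (x_{k,i} - mean_i) · (x_{k,j} - mean_j), divisor n-1 = 3:
  S[A,A] = ((1.5)·(1.5) + (-0.5)·(-0.5) + (2.5)·(2.5) + (-3.5)·(-3.5)) / 3 = 21/3 = 7
  S[A,B] = ((1.5)·(1.25) + (-0.5)·(-0.75) + (2.5)·(3.25) + (-3.5)·(-3.75)) / 3 = 23.5/3 = 7.8333
  S[B,B] = ((1.25)·(1.25) + (-0.75)·(-0.75) + (3.25)·(3.25) + (-3.75)·(-3.75)) / 3 = 26.75/3 = 8.9167
  S = [[7, 7.8333],
 [7.8333, 8.9167]].

Step 3 — invert S. det(S) = 7·8.9167 - (7.8333)² = 1.0556.
  S^{-1} = (1/det) · [[d, -b], [-b, a]] = [[8.4474, -7.4211],
 [-7.4211, 6.6316]].

Step 4 — quadratic form (x̄ - mu_0)^T · S^{-1} · (x̄ - mu_0):
  S^{-1} · (x̄ - mu_0) = (17.6053, -15.1579),
  (x̄ - mu_0)^T · [...] = (4.5)·(17.6053) + (2.75)·(-15.1579) = 37.5395.

Step 5 — scale by n: T² = 4 · 37.5395 = 150.1579.

T² ≈ 150.1579


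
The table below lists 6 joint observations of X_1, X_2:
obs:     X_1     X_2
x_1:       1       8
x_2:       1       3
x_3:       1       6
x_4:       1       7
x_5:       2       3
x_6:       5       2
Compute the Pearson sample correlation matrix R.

Step 1 — column means:
  mean(X_1) = (1 + 1 + 1 + 1 + 2 + 5) / 6 = 11/6 = 1.8333
  mean(X_2) = (8 + 3 + 6 + 7 + 3 + 2) / 6 = 29/6 = 4.8333

Step 2 — sample variances and covariances s[i,j] = (1/(n-1)) · Σ_k (x_{k,i} - mean_i) · (x_{k,j} - mean_j), with n-1 = 5:
  s[X_1,X_1] = ((-0.8333)·(-0.8333) + (-0.8333)·(-0.8333) + (-0.8333)·(-0.8333) + (-0.8333)·(-0.8333) + (0.1667)·(0.1667) + (3.1667)·(3.1667)) / 5 = 12.8333/5 = 2.5667
  s[X_1,X_2] = ((-0.8333)·(3.1667) + (-0.8333)·(-1.8333) + (-0.8333)·(1.1667) + (-0.8333)·(2.1667) + (0.1667)·(-1.8333) + (3.1667)·(-2.8333)) / 5 = -13.1667/5 = -2.6333
  s[X_2,X_2] = ((3.1667)·(3.1667) + (-1.8333)·(-1.8333) + (1.1667)·(1.1667) + (2.1667)·(2.1667) + (-1.8333)·(-1.8333) + (-2.8333)·(-2.8333)) / 5 = 30.8333/5 = 6.1667
  Sample standard deviations s_i = √(s[i,i]):
  s(X_1) = √(2.5667) = 1.6021
  s(X_2) = √(6.1667) = 2.4833

Step 3 — r_{ij} = s_{ij} / (s_i · s_j):
  r[X_1,X_1] = 1 (diagonal).
  r[X_1,X_2] = -2.6333 / (1.6021 · 2.4833) = -2.6333 / 3.9784 = -0.6619
  r[X_2,X_2] = 1 (diagonal).

R is symmetric with unit diagonal. Assembling:

R = [[1, -0.6619],
 [-0.6619, 1]]


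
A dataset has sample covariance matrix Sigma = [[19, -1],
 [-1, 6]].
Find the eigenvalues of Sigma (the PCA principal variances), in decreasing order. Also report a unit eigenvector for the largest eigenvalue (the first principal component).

Step 1 — characteristic polynomial of 2×2 Sigma:
  det(Sigma - λI) = λ² - trace · λ + det = 0.
  trace = 19 + 6 = 25, det = 19·6 - (-1)² = 113.
Step 2 — discriminant:
  Δ = trace² - 4·det = 625 - 452 = 173.
Step 3 — eigenvalues:
  λ = (trace ± √Δ)/2 = (25 ± 13.1529)/2,
  λ_1 = 19.0765,  λ_2 = 5.9235.

Step 4 — unit eigenvector for λ_1: solve (Sigma - λ_1 I)v = 0. First row:
  (19 - 19.0765)·v_x + (-1)·v_y = 0, i.e. (-0.0765)·v_x + (-1)·v_y = 0,
  so v ∝ (b, λ_1 - a) = (-1, 0.0765); multiply by -1 so the first entry is positive: u = (1, -0.0765).
  ||u|| = √((1)² + (-0.0765)²) = √(1.0058) ≈ 1.0029,
  v_1 = u/||u|| ≈ (0.9971, -0.0763) (||v_1|| = 1).

λ_1 = 19.0765,  λ_2 = 5.9235;  v_1 ≈ (0.9971, -0.0763)


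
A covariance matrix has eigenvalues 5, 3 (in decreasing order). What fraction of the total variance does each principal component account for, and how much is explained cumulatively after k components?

Step 1 — total variance = trace(Sigma) = Σ λ_i = 5 + 3 = 8.

Step 2 — fraction explained by component i = λ_i / Σ λ:
  PC1: 5/8 = 0.625
  PC2: 3/8 = 0.375

Step 3 — cumulative fraction after k components = (λ_1 + ... + λ_k) / Σ λ:
  k = 1: 5/8 = 0.625
  k = 2: (5 + 3)/8 = 8/8 = 1

Summary (fraction, with percent):

explained: PC1 0.625 (62.5%), PC2 0.375 (37.5%);  cumulative: 0.625, 1


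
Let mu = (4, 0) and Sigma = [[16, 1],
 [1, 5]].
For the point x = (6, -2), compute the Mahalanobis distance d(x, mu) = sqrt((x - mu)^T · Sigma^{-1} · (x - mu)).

Step 1 — centre the observation: (x - mu) = (2, -2).

Step 2 — invert Sigma. det(Sigma) = 16·5 - (1)² = 79.
  Sigma^{-1} = (1/det) · [[d, -b], [-b, a]] = [[0.0633, -0.0127],
 [-0.0127, 0.2025]].

Step 3 — form the quadratic (x - mu)^T · Sigma^{-1} · (x - mu):
  Sigma^{-1} · (x - mu) = (0.1519, -0.4304).
  (x - mu)^T · [Sigma^{-1} · (x - mu)] = (2)·(0.1519) + (-2)·(-0.4304) = 1.1646.

Step 4 — take square root: d = √(1.1646) ≈ 1.0791.

d(x, mu) = √(1.1646) ≈ 1.0791


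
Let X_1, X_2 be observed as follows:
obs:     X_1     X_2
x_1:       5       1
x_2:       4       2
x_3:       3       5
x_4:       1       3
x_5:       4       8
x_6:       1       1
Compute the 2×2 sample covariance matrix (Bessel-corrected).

Step 1 — column means:
  mean(X_1) = (5 + 4 + 3 + 1 + 4 + 1) / 6 = 18/6 = 3
  mean(X_2) = (1 + 2 + 5 + 3 + 8 + 1) / 6 = 20/6 = 3.3333

Step 2 — sample covariance S[i,j] = (1/(n-1)) · Σ_k (x_{k,i} - mean_i) · (x_{k,j} - mean_j), with n-1 = 5.
  S[X_1,X_1] = ((2)·(2) + (1)·(1) + (0)·(0) + (-2)·(-2) + (1)·(1) + (-2)·(-2)) / 5 = 14/5 = 2.8
  S[X_1,X_2] = ((2)·(-2.3333) + (1)·(-1.3333) + (0)·(1.6667) + (-2)·(-0.3333) + (1)·(4.6667) + (-2)·(-2.3333)) / 5 = 4/5 = 0.8
  S[X_2,X_2] = ((-2.3333)·(-2.3333) + (-1.3333)·(-1.3333) + (1.6667)·(1.6667) + (-0.3333)·(-0.3333) + (4.6667)·(4.6667) + (-2.3333)·(-2.3333)) / 5 = 37.3333/5 = 7.4667

S is symmetric (S[j,i] = S[i,j]). Assembling:

S = [[2.8, 0.8],
 [0.8, 7.4667]]


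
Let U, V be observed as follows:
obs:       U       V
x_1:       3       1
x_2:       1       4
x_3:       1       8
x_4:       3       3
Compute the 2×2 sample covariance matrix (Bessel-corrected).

Step 1 — column means:
  mean(U) = (3 + 1 + 1 + 3) / 4 = 8/4 = 2
  mean(V) = (1 + 4 + 8 + 3) / 4 = 16/4 = 4

Step 2 — sample covariance S[i,j] = (1/(n-1)) · Σ_k (x_{k,i} - mean_i) · (x_{k,j} - mean_j), with n-1 = 3.
  S[U,U] = ((1)·(1) + (-1)·(-1) + (-1)·(-1) + (1)·(1)) / 3 = 4/3 = 1.3333
  S[U,V] = ((1)·(-3) + (-1)·(0) + (-1)·(4) + (1)·(-1)) / 3 = -8/3 = -2.6667
  S[V,V] = ((-3)·(-3) + (0)·(0) + (4)·(4) + (-1)·(-1)) / 3 = 26/3 = 8.6667

S is symmetric (S[j,i] = S[i,j]). Assembling:

S = [[1.3333, -2.6667],
 [-2.6667, 8.6667]]


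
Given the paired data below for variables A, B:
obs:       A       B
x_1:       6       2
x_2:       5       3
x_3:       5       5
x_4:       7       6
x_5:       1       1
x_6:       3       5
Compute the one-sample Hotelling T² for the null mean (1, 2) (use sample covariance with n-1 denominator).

Step 1 — sample mean vector:
  mean(A) = (6 + 5 + 5 + 7 + 1 + 3) / 6 = 27/6 = 4.5
  mean(B) = (2 + 3 + 5 + 6 + 1 + 5) / 6 = 22/6 = 3.6667
  x̄ = (4.5, 3.6667),  deviation x̄ - mu_0 = (4.5, 3.6667) - (1, 2) = (3.5, 1.6667).

Step 2 — sample covariance matrix, S[i,j] = (1/(n-1)) · Σ_k (x_{k,i} - mean_i) · (x_{k,j} - mean_j), divisor n-1 = 5:
  S[A,A] = ((1.5)·(1.5) + (0.5)·(0.5) + (0.5)·(0.5) + (2.5)·(2.5) + (-3.5)·(-3.5) + (-1.5)·(-1.5)) / 5 = 23.5/5 = 4.7
  S[A,B] = ((1.5)·(-1.6667) + (0.5)·(-0.6667) + (0.5)·(1.3333) + (2.5)·(2.3333) + (-3.5)·(-2.6667) + (-1.5)·(1.3333)) / 5 = 11/5 = 2.2
  S[B,B] = ((-1.6667)·(-1.6667) + (-0.6667)·(-0.6667) + (1.3333)·(1.3333) + (2.3333)·(2.3333) + (-2.6667)·(-2.6667) + (1.3333)·(1.3333)) / 5 = 19.3333/5 = 3.8667
  S = [[4.7, 2.2],
 [2.2, 3.8667]].

Step 3 — invert S. det(S) = 4.7·3.8667 - (2.2)² = 13.3333.
  S^{-1} = (1/det) · [[d, -b], [-b, a]] = [[0.29, -0.165],
 [-0.165, 0.3525]].

Step 4 — quadratic form (x̄ - mu_0)^T · S^{-1} · (x̄ - mu_0):
  S^{-1} · (x̄ - mu_0) = (0.74, 0.01),
  (x̄ - mu_0)^T · [...] = (3.5)·(0.74) + (1.6667)·(0.01) = 2.6067.

Step 5 — scale by n: T² = 6 · 2.6067 = 15.64.

T² ≈ 15.64


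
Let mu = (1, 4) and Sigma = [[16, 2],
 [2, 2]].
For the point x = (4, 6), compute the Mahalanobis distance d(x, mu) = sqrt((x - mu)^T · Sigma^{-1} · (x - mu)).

Step 1 — centre the observation: (x - mu) = (3, 2).

Step 2 — invert Sigma. det(Sigma) = 16·2 - (2)² = 28.
  Sigma^{-1} = (1/det) · [[d, -b], [-b, a]] = [[0.0714, -0.0714],
 [-0.0714, 0.5714]].

Step 3 — form the quadratic (x - mu)^T · Sigma^{-1} · (x - mu):
  Sigma^{-1} · (x - mu) = (0.0714, 0.9286).
  (x - mu)^T · [Sigma^{-1} · (x - mu)] = (3)·(0.0714) + (2)·(0.9286) = 2.0714.

Step 4 — take square root: d = √(2.0714) ≈ 1.4392.

d(x, mu) = √(2.0714) ≈ 1.4392


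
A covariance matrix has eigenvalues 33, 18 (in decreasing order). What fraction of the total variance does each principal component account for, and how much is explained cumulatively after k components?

Step 1 — total variance = trace(Sigma) = Σ λ_i = 33 + 18 = 51.

Step 2 — fraction explained by component i = λ_i / Σ λ:
  PC1: 33/51 = 0.6471
  PC2: 18/51 = 0.3529

Step 3 — cumulative fraction after k components = (λ_1 + ... + λ_k) / Σ λ:
  k = 1: 33/51 = 0.6471
  k = 2: (33 + 18)/51 = 51/51 = 1

Summary (fraction, with percent):

explained: PC1 0.6471 (64.71%), PC2 0.3529 (35.29%);  cumulative: 0.6471, 1


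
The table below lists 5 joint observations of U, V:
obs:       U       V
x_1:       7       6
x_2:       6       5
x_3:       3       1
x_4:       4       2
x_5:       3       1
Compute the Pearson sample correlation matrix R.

Step 1 — column means:
  mean(U) = (7 + 6 + 3 + 4 + 3) / 5 = 23/5 = 4.6
  mean(V) = (6 + 5 + 1 + 2 + 1) / 5 = 15/5 = 3

Step 2 — sample variances and covariances s[i,j] = (1/(n-1)) · Σ_k (x_{k,i} - mean_i) · (x_{k,j} - mean_j), with n-1 = 4:
  s[U,U] = ((2.4)·(2.4) + (1.4)·(1.4) + (-1.6)·(-1.6) + (-0.6)·(-0.6) + (-1.6)·(-1.6)) / 4 = 13.2/4 = 3.3
  s[U,V] = ((2.4)·(3) + (1.4)·(2) + (-1.6)·(-2) + (-0.6)·(-1) + (-1.6)·(-2)) / 4 = 17/4 = 4.25
  s[V,V] = ((3)·(3) + (2)·(2) + (-2)·(-2) + (-1)·(-1) + (-2)·(-2)) / 4 = 22/4 = 5.5
  Sample standard deviations s_i = √(s[i,i]):
  s(U) = √(3.3) = 1.8166
  s(V) = √(5.5) = 2.3452

Step 3 — r_{ij} = s_{ij} / (s_i · s_j):
  r[U,U] = 1 (diagonal).
  r[U,V] = 4.25 / (1.8166 · 2.3452) = 4.25 / 4.2603 = 0.9976
  r[V,V] = 1 (diagonal).

R is symmetric with unit diagonal. Assembling:

R = [[1, 0.9976],
 [0.9976, 1]]


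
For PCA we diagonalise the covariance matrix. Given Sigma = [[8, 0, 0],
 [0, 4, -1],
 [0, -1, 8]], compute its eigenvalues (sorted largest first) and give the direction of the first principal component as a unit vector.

Step 1 — characteristic polynomial p(λ) = det(λI - Sigma) = λ³ - tr·λ² + c_1·λ - det, where tr = trace, c_1 = sum of the principal 2×2 minors, det = det(Sigma):
  tr = 8 + 4 + 8 = 20,
  c_1 = (8·4 - (0)²) + (8·8 - (0)²) + (4·8 - (-1)²) = 32 + 64 + 31 = 127,
  det = 8·(4·8 - (-1)²) - (0)·((0)·8 - (-1)·(0)) + (0)·((0)·(-1) - 4·(0)) = 8·(31) - (0)·(0) + (0)·(0) = 248.
  So p(λ) = λ³ - 20λ² + 127λ - 248.
Step 2 — look for an integer root (rational root theorem: any rational root is an integer divisor of 248). Testing λ = 8:
  p(8) = 512 - 1280 + 1016 - 248 = 0  ✓
  Dividing out (λ - 8): p(λ) = (λ - 8)(λ² - 12λ + 31).
Step 3 — remaining eigenvalues from the quadratic λ² - 12λ + 31 = 0:
  Δ = 12² - 4·31 = 144 - 124 = 20,  λ = (12 ± √20)/2 = (12 ± 4.4721)/2 ≈ 8.2361 or 3.7639.
  Sorted: λ_1 = 8.2361,  λ_2 = 8,  λ_3 = 3.7639  (check: sum = 20 = tr ✓).

Step 4 — unit eigenvector for λ_1 ≈ 8.2361: v spans the null space of (Sigma - λ_1 I), whose rows are
  r_1 = (-0.2361, 0, 0),  r_2 = (0, -4.2361, -1),  r_3 = (0, -1, -0.2361).
  v is orthogonal to every row, so take v ∝ r_1 × r_2 = ((0)·(-1) - (0)·(-4.2361), (0)·(0) - (-0.2361)·(-1), (-0.2361)·(-4.2361) - (0)·(0)) ≈ (0, -0.2361, 1).
  Rescale (multiply by -1 so the first nonzero entry is positive): u = (0, 0.2361, -1).
  ||u|| = √((0)² + (0.2361)² + (-1)²) = √(1.0557) ≈ 1.0275,  v_1 = u/||u|| ≈ (0, 0.2298, -0.9732) (||v_1|| = 1).

λ_1 = 8.2361,  λ_2 = 8,  λ_3 = 3.7639;  v_1 ≈ (0, 0.2298, -0.9732)
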